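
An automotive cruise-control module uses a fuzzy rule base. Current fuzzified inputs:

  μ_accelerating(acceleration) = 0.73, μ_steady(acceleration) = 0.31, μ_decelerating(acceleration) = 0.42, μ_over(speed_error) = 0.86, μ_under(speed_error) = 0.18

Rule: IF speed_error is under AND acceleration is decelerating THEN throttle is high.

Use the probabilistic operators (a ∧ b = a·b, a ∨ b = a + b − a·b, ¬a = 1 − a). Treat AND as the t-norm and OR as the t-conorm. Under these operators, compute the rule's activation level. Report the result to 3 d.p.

firing strength: under=0.18, decelerating=0.42; AND[a·b] → w = 0.0756

0.076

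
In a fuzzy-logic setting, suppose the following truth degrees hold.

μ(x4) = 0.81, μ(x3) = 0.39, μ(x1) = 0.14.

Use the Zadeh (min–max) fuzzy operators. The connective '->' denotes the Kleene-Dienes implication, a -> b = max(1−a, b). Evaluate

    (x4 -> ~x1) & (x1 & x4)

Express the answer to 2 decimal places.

0.14

~x1 = 1 − 0.14 = 0.86
x4 -> ~x1  [Kleene-Dienes: max(1−a, b)] with a=0.81, b=0.86 → 0.86
x1 & x4 = min(a, b) on (0.14, 0.81) = 0.14
(x4 -> ~x1) & (x1 & x4) = min(a, b) on (0.86, 0.14) = 0.14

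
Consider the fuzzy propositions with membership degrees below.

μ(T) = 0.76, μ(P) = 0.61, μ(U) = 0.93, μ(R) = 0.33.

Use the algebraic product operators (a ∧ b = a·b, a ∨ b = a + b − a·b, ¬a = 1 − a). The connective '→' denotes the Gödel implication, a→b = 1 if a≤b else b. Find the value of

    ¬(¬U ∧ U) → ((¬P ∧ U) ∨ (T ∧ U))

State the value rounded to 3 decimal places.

0.813

¬U = 1 − 0.9300 = 0.0700
¬U ∧ U = a·b on (0.0700, 0.9300) = 0.0651
¬(¬U ∧ U) = 1 − 0.0651 = 0.9349
¬P = 1 − 0.6100 = 0.3900
¬P ∧ U = a·b on (0.3900, 0.9300) = 0.3627
T ∧ U = a·b on (0.7600, 0.9300) = 0.7068
(¬P ∧ U) ∨ (T ∧ U) = a + b − a·b on (0.3627, 0.7068) = 0.8131
¬(¬U ∧ U) → ((¬P ∧ U) ∨ (T ∧ U))  [Gödel: 1 if a≤b else b] with a=0.9349, b=0.8131 → 0.8131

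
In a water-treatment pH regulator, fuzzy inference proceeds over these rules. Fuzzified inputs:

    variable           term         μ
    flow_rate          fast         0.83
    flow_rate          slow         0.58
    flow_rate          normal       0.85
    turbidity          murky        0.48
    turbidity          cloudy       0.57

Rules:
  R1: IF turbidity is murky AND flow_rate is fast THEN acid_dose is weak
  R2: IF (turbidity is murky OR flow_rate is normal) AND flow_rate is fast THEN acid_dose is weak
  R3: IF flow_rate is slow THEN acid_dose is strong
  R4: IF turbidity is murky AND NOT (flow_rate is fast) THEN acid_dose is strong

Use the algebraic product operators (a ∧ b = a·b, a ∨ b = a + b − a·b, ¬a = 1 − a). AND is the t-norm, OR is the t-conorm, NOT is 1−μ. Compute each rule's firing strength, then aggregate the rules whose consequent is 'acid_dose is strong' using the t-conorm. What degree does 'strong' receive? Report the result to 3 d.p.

0.614

R1: murky=0.48, fast=0.83; AND[a·b] → w = 0.3984
R2: (murky=0.48 OR normal=0.85) = 0.9220; AND[a·b] with fast=0.83 → w = 0.7653
R3: slow=0.58 → w = 0.5800
R4: murky=0.48, ¬fast=1−0.83=0.17; AND[a·b] → w = 0.0816
Rules with consequent 'strong': {R3, R4} → strengths 0.5800, 0.0816
Aggregate via t-conorm [a + b − a·b]: 0.6143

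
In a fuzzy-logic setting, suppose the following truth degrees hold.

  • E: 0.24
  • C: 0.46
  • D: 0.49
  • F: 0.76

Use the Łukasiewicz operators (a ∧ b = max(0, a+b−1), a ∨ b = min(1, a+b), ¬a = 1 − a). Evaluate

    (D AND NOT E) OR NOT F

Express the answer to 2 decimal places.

0.49

NOT E = 1 − 0.24 = 0.76
D AND NOT E = max(0, a+b−1) on (0.49, 0.76) = 0.25
NOT F = 1 − 0.76 = 0.24
(D AND NOT E) OR NOT F = min(1, a+b) on (0.25, 0.24) = 0.49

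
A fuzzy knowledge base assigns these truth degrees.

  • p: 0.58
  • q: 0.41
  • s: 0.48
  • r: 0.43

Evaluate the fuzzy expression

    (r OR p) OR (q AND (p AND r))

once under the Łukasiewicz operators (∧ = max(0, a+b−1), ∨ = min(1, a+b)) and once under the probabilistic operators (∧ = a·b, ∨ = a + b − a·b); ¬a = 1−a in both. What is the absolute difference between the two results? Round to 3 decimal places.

Under Łukasiewicz:
  r OR p = min(1, a+b) on (0.43, 0.58) = 1.00
  p AND r = max(0, a+b−1) on (0.58, 0.43) = 0.01
  q AND (p AND r) = max(0, a+b−1) on (0.41, 0.01) = 0.00
  (r OR p) OR (q AND (p AND r)) = min(1, a+b) on (1.00, 0.00) = 1.00
  → value = 1.0000
Under probabilistic:
  r OR p = a + b − a·b on (0.4300, 0.5800) = 0.7606
  p AND r = a·b on (0.5800, 0.4300) = 0.2494
  q AND (p AND r) = a·b on (0.4100, 0.2494) = 0.1023
  (r OR p) OR (q AND (p AND r)) = a + b − a·b on (0.7606, 0.1023) = 0.7851
  → value = 0.7851
|1.0000 − 0.7851| = 0.215

0.215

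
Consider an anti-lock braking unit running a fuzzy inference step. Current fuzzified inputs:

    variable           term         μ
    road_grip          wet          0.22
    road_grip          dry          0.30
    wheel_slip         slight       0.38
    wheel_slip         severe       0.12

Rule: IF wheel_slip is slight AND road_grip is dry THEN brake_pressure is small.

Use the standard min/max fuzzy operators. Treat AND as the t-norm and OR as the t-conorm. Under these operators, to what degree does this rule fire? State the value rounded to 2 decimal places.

0.30

firing strength: slight=0.38, dry=0.30; AND[min(a, b)] → w = 0.30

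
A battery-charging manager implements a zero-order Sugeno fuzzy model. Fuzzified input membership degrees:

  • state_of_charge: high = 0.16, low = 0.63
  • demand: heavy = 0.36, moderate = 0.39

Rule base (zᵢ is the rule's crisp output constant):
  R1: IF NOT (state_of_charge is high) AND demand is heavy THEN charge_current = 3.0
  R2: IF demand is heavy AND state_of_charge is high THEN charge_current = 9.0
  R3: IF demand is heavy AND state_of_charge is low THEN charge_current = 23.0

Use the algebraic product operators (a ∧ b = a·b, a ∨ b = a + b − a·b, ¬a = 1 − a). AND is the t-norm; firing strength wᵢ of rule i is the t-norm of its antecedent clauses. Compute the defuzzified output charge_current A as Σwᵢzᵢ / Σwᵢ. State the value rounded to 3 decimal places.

11.319

R1 (z=3.0): ¬high=1−0.16=0.84, heavy=0.36; AND[a·b] → w = 0.3024
R2 (z=9.0): heavy=0.36, high=0.16; AND[a·b] → w = 0.0576
R3 (z=23.0): heavy=0.36, low=0.63; AND[a·b] → w = 0.2268
Weighted average = (0.3024·3.0 + 0.0576·9.0 + 0.2268·23.0) / (0.3024 + 0.0576 + 0.2268)
  = 6.6420 / 0.5868 = 11.319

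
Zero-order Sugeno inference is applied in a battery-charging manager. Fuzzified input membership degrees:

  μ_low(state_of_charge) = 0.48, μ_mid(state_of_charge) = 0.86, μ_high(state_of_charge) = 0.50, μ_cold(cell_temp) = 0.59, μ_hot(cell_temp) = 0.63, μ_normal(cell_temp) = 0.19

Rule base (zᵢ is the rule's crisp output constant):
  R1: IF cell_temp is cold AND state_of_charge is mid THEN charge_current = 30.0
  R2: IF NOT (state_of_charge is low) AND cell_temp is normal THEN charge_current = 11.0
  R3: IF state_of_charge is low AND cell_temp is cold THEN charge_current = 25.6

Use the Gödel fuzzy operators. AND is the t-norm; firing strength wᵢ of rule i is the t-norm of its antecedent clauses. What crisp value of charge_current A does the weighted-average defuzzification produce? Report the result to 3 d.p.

25.459

R1 (z=30.0): cold=0.59, mid=0.86; AND[min(a, b)] → w = 0.59
R2 (z=11.0): ¬low=1−0.48=0.52, normal=0.19; AND[min(a, b)] → w = 0.19
R3 (z=25.6): low=0.48, cold=0.59; AND[min(a, b)] → w = 0.48
Weighted average = (0.59·30.0 + 0.19·11.0 + 0.48·25.6) / (0.59 + 0.19 + 0.48)
  = 32.0780 / 1.2600 = 25.459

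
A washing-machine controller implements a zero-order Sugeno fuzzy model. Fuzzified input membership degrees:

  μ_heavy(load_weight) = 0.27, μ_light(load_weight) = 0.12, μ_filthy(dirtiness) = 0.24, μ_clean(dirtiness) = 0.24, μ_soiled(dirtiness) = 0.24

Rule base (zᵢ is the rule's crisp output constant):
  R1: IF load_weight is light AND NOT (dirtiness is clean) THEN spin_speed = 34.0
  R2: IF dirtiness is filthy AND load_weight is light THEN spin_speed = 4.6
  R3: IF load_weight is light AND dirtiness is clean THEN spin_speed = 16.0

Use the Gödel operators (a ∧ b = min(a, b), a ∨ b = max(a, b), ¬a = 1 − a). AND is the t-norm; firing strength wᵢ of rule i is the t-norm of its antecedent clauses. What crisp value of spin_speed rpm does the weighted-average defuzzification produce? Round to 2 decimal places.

R1 (z=34.0): light=0.12, ¬clean=1−0.24=0.76; AND[min(a, b)] → w = 0.12
R2 (z=4.6): filthy=0.24, light=0.12; AND[min(a, b)] → w = 0.12
R3 (z=16.0): light=0.12, clean=0.24; AND[min(a, b)] → w = 0.12
Weighted average = (0.12·34.0 + 0.12·4.6 + 0.12·16.0) / (0.12 + 0.12 + 0.12)
  = 6.5520 / 0.3600 = 18.20

18.20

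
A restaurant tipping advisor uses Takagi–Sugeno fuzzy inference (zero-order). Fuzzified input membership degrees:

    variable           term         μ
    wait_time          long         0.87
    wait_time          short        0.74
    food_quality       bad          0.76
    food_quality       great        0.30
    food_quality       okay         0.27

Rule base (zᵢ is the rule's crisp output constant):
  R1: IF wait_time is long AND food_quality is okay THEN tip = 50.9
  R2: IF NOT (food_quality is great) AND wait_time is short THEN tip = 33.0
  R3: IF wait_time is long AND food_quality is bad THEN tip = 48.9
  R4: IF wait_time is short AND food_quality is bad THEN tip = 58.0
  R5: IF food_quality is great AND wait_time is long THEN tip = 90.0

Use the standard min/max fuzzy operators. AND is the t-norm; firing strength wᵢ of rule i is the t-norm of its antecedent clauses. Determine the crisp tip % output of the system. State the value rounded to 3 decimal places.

R1 (z=50.9): long=0.87, okay=0.27; AND[min(a, b)] → w = 0.27
R2 (z=33.0): ¬great=1−0.30=0.70, short=0.74; AND[min(a, b)] → w = 0.70
R3 (z=48.9): long=0.87, bad=0.76; AND[min(a, b)] → w = 0.76
R4 (z=58.0): short=0.74, bad=0.76; AND[min(a, b)] → w = 0.74
R5 (z=90.0): great=0.30, long=0.87; AND[min(a, b)] → w = 0.30
Weighted average = (0.27·50.9 + 0.70·33.0 + 0.76·48.9 + 0.74·58.0 + 0.30·90.0) / (0.27 + 0.70 + 0.76 + 0.74 + 0.30)
  = 143.9270 / 2.7700 = 51.959

51.959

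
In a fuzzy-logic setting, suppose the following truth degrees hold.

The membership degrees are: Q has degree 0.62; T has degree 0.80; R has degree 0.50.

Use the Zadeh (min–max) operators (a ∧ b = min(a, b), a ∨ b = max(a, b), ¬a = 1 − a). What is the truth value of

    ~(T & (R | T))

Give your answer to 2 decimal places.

0.20

R | T = max(a, b) on (0.50, 0.80) = 0.80
T & (R | T) = min(a, b) on (0.80, 0.80) = 0.80
~(T & (R | T)) = 1 − 0.80 = 0.20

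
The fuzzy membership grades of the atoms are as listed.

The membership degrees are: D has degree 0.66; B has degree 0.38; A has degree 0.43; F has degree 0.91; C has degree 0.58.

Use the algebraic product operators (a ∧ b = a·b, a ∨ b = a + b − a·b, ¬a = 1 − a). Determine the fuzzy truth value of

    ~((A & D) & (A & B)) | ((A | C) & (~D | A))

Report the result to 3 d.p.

A & D = a·b on (0.4300, 0.6600) = 0.2838
A & B = a·b on (0.4300, 0.3800) = 0.1634
(A & D) & (A & B) = a·b on (0.2838, 0.1634) = 0.0464
~((A & D) & (A & B)) = 1 − 0.0464 = 0.9536
A | C = a + b − a·b on (0.4300, 0.5800) = 0.7606
~D = 1 − 0.6600 = 0.3400
~D | A = a + b − a·b on (0.3400, 0.4300) = 0.6238
(A | C) & (~D | A) = a·b on (0.7606, 0.6238) = 0.4745
~((A & D) & (A & B)) | ((A | C) & (~D | A)) = a + b − a·b on (0.9536, 0.4745) = 0.9756

0.976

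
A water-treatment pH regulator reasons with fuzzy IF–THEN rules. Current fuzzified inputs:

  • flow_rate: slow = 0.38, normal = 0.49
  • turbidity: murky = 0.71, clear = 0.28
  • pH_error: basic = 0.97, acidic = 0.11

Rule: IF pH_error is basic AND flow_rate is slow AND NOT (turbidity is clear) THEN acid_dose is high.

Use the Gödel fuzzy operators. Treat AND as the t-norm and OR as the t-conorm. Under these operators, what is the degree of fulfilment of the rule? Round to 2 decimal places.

firing strength: basic=0.97, slow=0.38, ¬clear=1−0.28=0.72; AND[min(a, b)] → w = 0.38

0.38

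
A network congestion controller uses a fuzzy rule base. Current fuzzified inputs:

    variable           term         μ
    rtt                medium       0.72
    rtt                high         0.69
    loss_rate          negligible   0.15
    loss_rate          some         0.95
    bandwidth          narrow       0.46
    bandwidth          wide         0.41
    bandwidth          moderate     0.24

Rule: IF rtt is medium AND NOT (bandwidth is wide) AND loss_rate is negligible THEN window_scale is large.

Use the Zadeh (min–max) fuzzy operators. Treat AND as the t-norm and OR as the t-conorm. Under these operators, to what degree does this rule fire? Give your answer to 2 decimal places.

firing strength: medium=0.72, ¬wide=1−0.41=0.59, negligible=0.15; AND[min(a, b)] → w = 0.15

0.15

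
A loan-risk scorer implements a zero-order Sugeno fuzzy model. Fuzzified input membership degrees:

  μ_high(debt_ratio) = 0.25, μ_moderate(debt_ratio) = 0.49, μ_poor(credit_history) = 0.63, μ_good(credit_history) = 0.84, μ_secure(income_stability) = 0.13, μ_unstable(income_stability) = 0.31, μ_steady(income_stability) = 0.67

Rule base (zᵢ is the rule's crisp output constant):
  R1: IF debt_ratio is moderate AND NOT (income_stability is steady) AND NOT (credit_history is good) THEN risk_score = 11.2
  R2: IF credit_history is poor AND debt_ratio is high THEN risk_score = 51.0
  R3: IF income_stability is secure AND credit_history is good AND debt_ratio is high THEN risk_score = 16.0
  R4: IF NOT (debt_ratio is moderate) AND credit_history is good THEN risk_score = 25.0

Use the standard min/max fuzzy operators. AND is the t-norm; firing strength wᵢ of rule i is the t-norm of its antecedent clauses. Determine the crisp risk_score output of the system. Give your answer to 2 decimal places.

27.97

R1 (z=11.2): moderate=0.49, ¬steady=1−0.67=0.33, ¬good=1−0.84=0.16; AND[min(a, b)] → w = 0.16
R2 (z=51.0): poor=0.63, high=0.25; AND[min(a, b)] → w = 0.25
R3 (z=16.0): secure=0.13, good=0.84, high=0.25; AND[min(a, b)] → w = 0.13
R4 (z=25.0): ¬moderate=1−0.49=0.51, good=0.84; AND[min(a, b)] → w = 0.51
Weighted average = (0.16·11.2 + 0.25·51.0 + 0.13·16.0 + 0.51·25.0) / (0.16 + 0.25 + 0.13 + 0.51)
  = 29.3720 / 1.0500 = 27.97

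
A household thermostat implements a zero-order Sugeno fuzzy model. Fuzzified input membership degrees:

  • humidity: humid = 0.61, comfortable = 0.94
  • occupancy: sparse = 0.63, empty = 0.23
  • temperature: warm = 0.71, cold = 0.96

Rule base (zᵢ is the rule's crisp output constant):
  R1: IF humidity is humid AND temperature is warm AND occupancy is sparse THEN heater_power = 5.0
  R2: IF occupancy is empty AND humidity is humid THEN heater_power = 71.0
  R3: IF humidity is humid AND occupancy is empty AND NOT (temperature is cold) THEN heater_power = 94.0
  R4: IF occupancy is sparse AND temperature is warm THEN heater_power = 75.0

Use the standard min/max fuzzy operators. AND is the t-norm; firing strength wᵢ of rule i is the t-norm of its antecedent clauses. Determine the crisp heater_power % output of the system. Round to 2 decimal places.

R1 (z=5.0): humid=0.61, warm=0.71, sparse=0.63; AND[min(a, b)] → w = 0.61
R2 (z=71.0): empty=0.23, humid=0.61; AND[min(a, b)] → w = 0.23
R3 (z=94.0): humid=0.61, empty=0.23, ¬cold=1−0.96=0.04; AND[min(a, b)] → w = 0.04
R4 (z=75.0): sparse=0.63, warm=0.71; AND[min(a, b)] → w = 0.63
Weighted average = (0.61·5.0 + 0.23·71.0 + 0.04·94.0 + 0.63·75.0) / (0.61 + 0.23 + 0.04 + 0.63)
  = 70.3900 / 1.5100 = 46.62

46.62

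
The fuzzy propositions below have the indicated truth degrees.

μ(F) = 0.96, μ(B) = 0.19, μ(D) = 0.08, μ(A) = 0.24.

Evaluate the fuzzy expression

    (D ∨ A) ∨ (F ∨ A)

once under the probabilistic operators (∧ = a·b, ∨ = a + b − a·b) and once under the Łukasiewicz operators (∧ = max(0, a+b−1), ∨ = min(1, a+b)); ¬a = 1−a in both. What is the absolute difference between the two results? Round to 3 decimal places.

Under probabilistic:
  D ∨ A = a + b − a·b on (0.0800, 0.2400) = 0.3008
  F ∨ A = a + b − a·b on (0.9600, 0.2400) = 0.9696
  (D ∨ A) ∨ (F ∨ A) = a + b − a·b on (0.3008, 0.9696) = 0.9787
  → value = 0.9787
Under Łukasiewicz:
  D ∨ A = min(1, a+b) on (0.08, 0.24) = 0.32
  F ∨ A = min(1, a+b) on (0.96, 0.24) = 1.00
  (D ∨ A) ∨ (F ∨ A) = min(1, a+b) on (0.32, 1.00) = 1.00
  → value = 1.0000
|0.9787 − 1.0000| = 0.021

0.021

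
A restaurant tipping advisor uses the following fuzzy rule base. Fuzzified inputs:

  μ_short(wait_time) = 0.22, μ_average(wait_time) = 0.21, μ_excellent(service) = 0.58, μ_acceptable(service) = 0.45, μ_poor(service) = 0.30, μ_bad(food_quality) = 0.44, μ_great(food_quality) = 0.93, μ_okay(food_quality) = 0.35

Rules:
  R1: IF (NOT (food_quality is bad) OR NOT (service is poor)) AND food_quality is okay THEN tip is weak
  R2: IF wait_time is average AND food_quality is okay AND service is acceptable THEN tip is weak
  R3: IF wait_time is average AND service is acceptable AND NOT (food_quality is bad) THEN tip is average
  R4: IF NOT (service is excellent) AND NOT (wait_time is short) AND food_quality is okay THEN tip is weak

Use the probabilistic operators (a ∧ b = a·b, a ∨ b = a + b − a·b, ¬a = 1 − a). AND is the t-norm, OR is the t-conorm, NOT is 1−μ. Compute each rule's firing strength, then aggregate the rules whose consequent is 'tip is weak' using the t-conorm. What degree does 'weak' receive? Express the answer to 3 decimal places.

R1: (¬bad=1−0.44=0.56 OR ¬poor=1−0.30=0.70) = 0.8680; AND[a·b] with okay=0.35 → w = 0.3038
R2: average=0.21, okay=0.35, acceptable=0.45; AND[a·b] → w = 0.0331
R3: average=0.21, acceptable=0.45, ¬bad=1−0.44=0.56; AND[a·b] → w = 0.0529
R4: ¬excellent=1−0.58=0.42, ¬short=1−0.22=0.78, okay=0.35; AND[a·b] → w = 0.1147
Rules with consequent 'weak': {R1, R2, R4} → strengths 0.3038, 0.0331, 0.1147
Aggregate via t-conorm [a + b − a·b]: 0.4040

0.404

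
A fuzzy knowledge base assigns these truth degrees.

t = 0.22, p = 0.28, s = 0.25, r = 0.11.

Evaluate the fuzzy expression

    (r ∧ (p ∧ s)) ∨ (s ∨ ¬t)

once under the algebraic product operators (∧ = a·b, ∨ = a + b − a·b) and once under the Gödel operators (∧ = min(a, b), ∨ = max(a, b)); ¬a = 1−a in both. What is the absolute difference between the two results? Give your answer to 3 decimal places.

Under algebraic product:
  p ∧ s = a·b on (0.2800, 0.2500) = 0.0700
  r ∧ (p ∧ s) = a·b on (0.1100, 0.0700) = 0.0077
  ¬t = 1 − 0.2200 = 0.7800
  s ∨ ¬t = a + b − a·b on (0.2500, 0.7800) = 0.8350
  (r ∧ (p ∧ s)) ∨ (s ∨ ¬t) = a + b − a·b on (0.0077, 0.8350) = 0.8363
  → value = 0.8363
Under Gödel:
  p ∧ s = min(a, b) on (0.28, 0.25) = 0.25
  r ∧ (p ∧ s) = min(a, b) on (0.11, 0.25) = 0.11
  ¬t = 1 − 0.22 = 0.78
  s ∨ ¬t = max(a, b) on (0.25, 0.78) = 0.78
  (r ∧ (p ∧ s)) ∨ (s ∨ ¬t) = max(a, b) on (0.11, 0.78) = 0.78
  → value = 0.7800
|0.8363 − 0.7800| = 0.056

0.056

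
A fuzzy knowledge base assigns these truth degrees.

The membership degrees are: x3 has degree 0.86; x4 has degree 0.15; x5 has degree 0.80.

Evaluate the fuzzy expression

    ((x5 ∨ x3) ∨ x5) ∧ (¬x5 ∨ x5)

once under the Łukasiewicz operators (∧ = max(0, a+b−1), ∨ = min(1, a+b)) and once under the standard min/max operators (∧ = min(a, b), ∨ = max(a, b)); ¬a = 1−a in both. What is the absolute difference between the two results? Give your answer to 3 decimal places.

Under Łukasiewicz:
  x5 ∨ x3 = min(1, a+b) on (0.80, 0.86) = 1.00
  (x5 ∨ x3) ∨ x5 = min(1, a+b) on (1.00, 0.80) = 1.00
  ¬x5 = 1 − 0.80 = 0.20
  ¬x5 ∨ x5 = min(1, a+b) on (0.20, 0.80) = 1.00
  ((x5 ∨ x3) ∨ x5) ∧ (¬x5 ∨ x5) = max(0, a+b−1) on (1.00, 1.00) = 1.00
  → value = 1.0000
Under standard min/max:
  x5 ∨ x3 = max(a, b) on (0.80, 0.86) = 0.86
  (x5 ∨ x3) ∨ x5 = max(a, b) on (0.86, 0.80) = 0.86
  ¬x5 = 1 − 0.80 = 0.20
  ¬x5 ∨ x5 = max(a, b) on (0.20, 0.80) = 0.80
  ((x5 ∨ x3) ∨ x5) ∧ (¬x5 ∨ x5) = min(a, b) on (0.86, 0.80) = 0.80
  → value = 0.8000
|1.0000 − 0.8000| = 0.200

0.200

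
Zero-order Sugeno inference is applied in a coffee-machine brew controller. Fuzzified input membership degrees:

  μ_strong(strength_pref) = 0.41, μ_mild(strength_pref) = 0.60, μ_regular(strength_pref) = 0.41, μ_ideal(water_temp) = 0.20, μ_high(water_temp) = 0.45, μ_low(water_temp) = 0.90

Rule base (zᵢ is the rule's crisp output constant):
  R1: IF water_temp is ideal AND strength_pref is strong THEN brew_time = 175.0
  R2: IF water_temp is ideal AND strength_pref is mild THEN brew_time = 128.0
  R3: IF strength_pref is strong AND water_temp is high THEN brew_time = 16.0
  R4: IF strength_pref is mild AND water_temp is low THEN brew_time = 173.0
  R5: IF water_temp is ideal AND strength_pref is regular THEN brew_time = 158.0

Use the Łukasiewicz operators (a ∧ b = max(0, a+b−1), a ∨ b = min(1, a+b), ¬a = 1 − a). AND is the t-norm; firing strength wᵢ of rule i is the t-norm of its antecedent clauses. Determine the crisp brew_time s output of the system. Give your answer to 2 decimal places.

R1 (z=175.0): ideal=0.20, strong=0.41; AND[max(0, a+b−1)] → w = 0.00
R2 (z=128.0): ideal=0.20, mild=0.60; AND[max(0, a+b−1)] → w = 0.00
R3 (z=16.0): strong=0.41, high=0.45; AND[max(0, a+b−1)] → w = 0.00
R4 (z=173.0): mild=0.60, low=0.90; AND[max(0, a+b−1)] → w = 0.50
R5 (z=158.0): ideal=0.20, regular=0.41; AND[max(0, a+b−1)] → w = 0.00
Weighted average = (0.00·175.0 + 0.00·128.0 + 0.00·16.0 + 0.50·173.0 + 0.00·158.0) / (0.00 + 0.00 + 0.00 + 0.50 + 0.00)
  = 86.5000 / 0.5000 = 173.00

173.00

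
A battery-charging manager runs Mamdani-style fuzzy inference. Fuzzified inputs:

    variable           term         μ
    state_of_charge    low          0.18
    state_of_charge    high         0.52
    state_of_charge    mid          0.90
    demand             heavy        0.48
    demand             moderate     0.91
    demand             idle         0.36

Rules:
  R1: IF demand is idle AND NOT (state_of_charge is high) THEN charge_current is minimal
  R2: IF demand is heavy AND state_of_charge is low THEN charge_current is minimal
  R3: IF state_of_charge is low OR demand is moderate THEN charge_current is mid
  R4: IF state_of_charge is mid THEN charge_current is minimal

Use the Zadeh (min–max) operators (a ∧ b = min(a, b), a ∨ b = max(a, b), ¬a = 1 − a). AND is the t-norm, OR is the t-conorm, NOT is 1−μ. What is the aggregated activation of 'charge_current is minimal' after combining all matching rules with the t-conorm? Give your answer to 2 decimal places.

R1: idle=0.36, ¬high=1−0.52=0.48; AND[min(a, b)] → w = 0.36
R2: heavy=0.48, low=0.18; AND[min(a, b)] → w = 0.18
R3: low=0.18, moderate=0.91; OR[max(a, b)] → w = 0.91
R4: mid=0.90 → w = 0.90
Rules with consequent 'minimal': {R1, R2, R4} → strengths 0.36, 0.18, 0.90
Aggregate via t-conorm [max(a, b)]: 0.90

0.90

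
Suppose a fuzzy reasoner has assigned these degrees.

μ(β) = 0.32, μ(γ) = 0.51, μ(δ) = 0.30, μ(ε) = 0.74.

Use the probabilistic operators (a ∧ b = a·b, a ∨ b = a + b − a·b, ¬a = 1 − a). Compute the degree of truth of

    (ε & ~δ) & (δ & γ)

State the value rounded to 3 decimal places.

~δ = 1 − 0.3000 = 0.7000
ε & ~δ = a·b on (0.7400, 0.7000) = 0.5180
δ & γ = a·b on (0.3000, 0.5100) = 0.1530
(ε & ~δ) & (δ & γ) = a·b on (0.5180, 0.1530) = 0.0793

0.079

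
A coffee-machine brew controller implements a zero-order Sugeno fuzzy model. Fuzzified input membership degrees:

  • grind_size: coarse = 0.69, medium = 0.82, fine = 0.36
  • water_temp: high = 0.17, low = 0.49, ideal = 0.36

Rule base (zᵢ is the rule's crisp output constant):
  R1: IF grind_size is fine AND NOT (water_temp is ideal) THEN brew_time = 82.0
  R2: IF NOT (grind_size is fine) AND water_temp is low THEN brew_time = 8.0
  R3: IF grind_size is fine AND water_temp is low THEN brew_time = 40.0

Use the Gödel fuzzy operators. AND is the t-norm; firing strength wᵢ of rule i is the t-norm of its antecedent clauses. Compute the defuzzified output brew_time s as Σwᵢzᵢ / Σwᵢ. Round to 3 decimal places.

R1 (z=82.0): fine=0.36, ¬ideal=1−0.36=0.64; AND[min(a, b)] → w = 0.36
R2 (z=8.0): ¬fine=1−0.36=0.64, low=0.49; AND[min(a, b)] → w = 0.49
R3 (z=40.0): fine=0.36, low=0.49; AND[min(a, b)] → w = 0.36
Weighted average = (0.36·82.0 + 0.49·8.0 + 0.36·40.0) / (0.36 + 0.49 + 0.36)
  = 47.8400 / 1.2100 = 39.537

39.537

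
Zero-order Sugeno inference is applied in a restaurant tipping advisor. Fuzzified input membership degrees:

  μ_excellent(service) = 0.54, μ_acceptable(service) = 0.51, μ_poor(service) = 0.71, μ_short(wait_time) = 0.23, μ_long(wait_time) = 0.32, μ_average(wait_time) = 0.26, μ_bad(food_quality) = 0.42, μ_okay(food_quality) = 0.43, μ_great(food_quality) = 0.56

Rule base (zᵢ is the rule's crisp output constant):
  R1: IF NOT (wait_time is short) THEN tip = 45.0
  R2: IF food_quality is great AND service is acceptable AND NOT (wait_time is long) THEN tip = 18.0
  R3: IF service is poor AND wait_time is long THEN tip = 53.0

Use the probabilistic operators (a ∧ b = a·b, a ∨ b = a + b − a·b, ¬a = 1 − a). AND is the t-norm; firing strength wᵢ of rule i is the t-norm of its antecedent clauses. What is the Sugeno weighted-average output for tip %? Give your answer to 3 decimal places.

42.124

R1 (z=45.0): ¬short=1−0.23=0.77 → w = 0.7700
R2 (z=18.0): great=0.56, acceptable=0.51, ¬long=1−0.32=0.68; AND[a·b] → w = 0.1942
R3 (z=53.0): poor=0.71, long=0.32; AND[a·b] → w = 0.2272
Weighted average = (0.7700·45.0 + 0.1942·18.0 + 0.2272·53.0) / (0.7700 + 0.1942 + 0.2272)
  = 50.1873 / 1.1914 = 42.124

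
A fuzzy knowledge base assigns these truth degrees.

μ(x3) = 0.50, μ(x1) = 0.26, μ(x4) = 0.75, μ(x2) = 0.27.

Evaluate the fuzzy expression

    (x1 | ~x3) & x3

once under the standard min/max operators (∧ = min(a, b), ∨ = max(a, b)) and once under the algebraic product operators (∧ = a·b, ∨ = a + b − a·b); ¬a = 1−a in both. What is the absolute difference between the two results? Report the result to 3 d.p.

0.185

Under standard min/max:
  ~x3 = 1 − 0.50 = 0.50
  x1 | ~x3 = max(a, b) on (0.26, 0.50) = 0.50
  (x1 | ~x3) & x3 = min(a, b) on (0.50, 0.50) = 0.50
  → value = 0.5000
Under algebraic product:
  ~x3 = 1 − 0.5000 = 0.5000
  x1 | ~x3 = a + b − a·b on (0.2600, 0.5000) = 0.6300
  (x1 | ~x3) & x3 = a·b on (0.6300, 0.5000) = 0.3150
  → value = 0.3150
|0.5000 − 0.3150| = 0.185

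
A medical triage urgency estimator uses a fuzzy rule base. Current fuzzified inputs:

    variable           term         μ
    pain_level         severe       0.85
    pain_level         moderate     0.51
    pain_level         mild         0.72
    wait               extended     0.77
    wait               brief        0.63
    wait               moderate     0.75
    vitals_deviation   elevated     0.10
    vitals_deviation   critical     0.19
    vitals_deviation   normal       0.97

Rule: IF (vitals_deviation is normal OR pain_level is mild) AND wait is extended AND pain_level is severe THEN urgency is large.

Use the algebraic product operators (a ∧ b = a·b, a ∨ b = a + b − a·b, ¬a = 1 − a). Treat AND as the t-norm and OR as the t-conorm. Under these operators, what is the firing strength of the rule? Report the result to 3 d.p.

0.649

firing strength: (normal=0.97 OR mild=0.72) = 0.9916; AND[a·b] with extended=0.77, severe=0.85 → w = 0.6490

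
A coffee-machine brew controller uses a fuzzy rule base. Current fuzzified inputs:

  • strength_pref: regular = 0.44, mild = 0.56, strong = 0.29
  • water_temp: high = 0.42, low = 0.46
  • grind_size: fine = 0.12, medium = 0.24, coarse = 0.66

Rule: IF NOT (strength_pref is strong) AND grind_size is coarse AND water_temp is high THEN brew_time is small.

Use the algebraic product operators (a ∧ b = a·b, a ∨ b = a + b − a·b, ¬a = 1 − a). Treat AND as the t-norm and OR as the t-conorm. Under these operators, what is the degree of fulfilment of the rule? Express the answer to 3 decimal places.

firing strength: ¬strong=1−0.29=0.71, coarse=0.66, high=0.42; AND[a·b] → w = 0.1968

0.197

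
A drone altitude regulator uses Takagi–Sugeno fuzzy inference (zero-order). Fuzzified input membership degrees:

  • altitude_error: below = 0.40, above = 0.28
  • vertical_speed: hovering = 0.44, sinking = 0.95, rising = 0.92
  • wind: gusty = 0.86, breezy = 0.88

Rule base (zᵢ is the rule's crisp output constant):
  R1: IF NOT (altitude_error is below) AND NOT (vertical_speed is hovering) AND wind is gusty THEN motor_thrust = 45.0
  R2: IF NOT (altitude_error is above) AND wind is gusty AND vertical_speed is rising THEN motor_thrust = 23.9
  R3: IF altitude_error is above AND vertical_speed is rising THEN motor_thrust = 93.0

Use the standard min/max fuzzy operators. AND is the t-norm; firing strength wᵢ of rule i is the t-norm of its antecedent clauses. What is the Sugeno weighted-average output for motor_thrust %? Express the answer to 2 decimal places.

R1 (z=45.0): ¬below=1−0.40=0.60, ¬hovering=1−0.44=0.56, gusty=0.86; AND[min(a, b)] → w = 0.56
R2 (z=23.9): ¬above=1−0.28=0.72, gusty=0.86, rising=0.92; AND[min(a, b)] → w = 0.72
R3 (z=93.0): above=0.28, rising=0.92; AND[min(a, b)] → w = 0.28
Weighted average = (0.56·45.0 + 0.72·23.9 + 0.28·93.0) / (0.56 + 0.72 + 0.28)
  = 68.4480 / 1.5600 = 43.88

43.88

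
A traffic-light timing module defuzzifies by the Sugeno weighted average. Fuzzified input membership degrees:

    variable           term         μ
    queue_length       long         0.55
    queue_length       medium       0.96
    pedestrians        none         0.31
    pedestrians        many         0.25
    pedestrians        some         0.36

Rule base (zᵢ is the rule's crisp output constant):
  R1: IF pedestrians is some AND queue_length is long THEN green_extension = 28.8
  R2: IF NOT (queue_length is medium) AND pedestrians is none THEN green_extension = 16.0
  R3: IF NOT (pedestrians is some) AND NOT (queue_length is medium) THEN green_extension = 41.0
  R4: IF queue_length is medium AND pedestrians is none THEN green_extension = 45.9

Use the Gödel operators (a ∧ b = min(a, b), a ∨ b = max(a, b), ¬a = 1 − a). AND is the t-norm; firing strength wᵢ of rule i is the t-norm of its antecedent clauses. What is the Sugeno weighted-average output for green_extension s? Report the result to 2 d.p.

R1 (z=28.8): some=0.36, long=0.55; AND[min(a, b)] → w = 0.36
R2 (z=16.0): ¬medium=1−0.96=0.04, none=0.31; AND[min(a, b)] → w = 0.04
R3 (z=41.0): ¬some=1−0.36=0.64, ¬medium=1−0.96=0.04; AND[min(a, b)] → w = 0.04
R4 (z=45.9): medium=0.96, none=0.31; AND[min(a, b)] → w = 0.31
Weighted average = (0.36·28.8 + 0.04·16.0 + 0.04·41.0 + 0.31·45.9) / (0.36 + 0.04 + 0.04 + 0.31)
  = 26.8770 / 0.7500 = 35.84

35.84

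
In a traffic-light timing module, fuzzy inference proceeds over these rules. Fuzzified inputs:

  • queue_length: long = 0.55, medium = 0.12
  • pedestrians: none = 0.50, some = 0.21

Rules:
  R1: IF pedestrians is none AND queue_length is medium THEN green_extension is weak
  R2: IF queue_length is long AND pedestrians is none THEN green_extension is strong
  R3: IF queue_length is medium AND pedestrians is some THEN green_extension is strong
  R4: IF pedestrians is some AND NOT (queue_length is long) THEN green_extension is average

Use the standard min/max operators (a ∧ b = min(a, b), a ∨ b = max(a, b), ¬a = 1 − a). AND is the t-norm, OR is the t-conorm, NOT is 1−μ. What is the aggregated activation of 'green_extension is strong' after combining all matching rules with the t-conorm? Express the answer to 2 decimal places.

R1: none=0.50, medium=0.12; AND[min(a, b)] → w = 0.12
R2: long=0.55, none=0.50; AND[min(a, b)] → w = 0.50
R3: medium=0.12, some=0.21; AND[min(a, b)] → w = 0.12
R4: some=0.21, ¬long=1−0.55=0.45; AND[min(a, b)] → w = 0.21
Rules with consequent 'strong': {R2, R3} → strengths 0.50, 0.12
Aggregate via t-conorm [max(a, b)]: 0.50

0.50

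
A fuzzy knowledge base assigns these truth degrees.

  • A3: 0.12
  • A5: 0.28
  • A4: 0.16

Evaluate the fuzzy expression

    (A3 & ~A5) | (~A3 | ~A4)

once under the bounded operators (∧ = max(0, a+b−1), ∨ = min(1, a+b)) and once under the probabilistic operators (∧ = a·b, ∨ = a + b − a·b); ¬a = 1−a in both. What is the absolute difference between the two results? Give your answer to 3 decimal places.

Under bounded:
  ~A5 = 1 − 0.28 = 0.72
  A3 & ~A5 = max(0, a+b−1) on (0.12, 0.72) = 0.00
  ~A3 = 1 − 0.12 = 0.88
  ~A4 = 1 − 0.16 = 0.84
  ~A3 | ~A4 = min(1, a+b) on (0.88, 0.84) = 1.00
  (A3 & ~A5) | (~A3 | ~A4) = min(1, a+b) on (0.00, 1.00) = 1.00
  → value = 1.0000
Under probabilistic:
  ~A5 = 1 − 0.2800 = 0.7200
  A3 & ~A5 = a·b on (0.1200, 0.7200) = 0.0864
  ~A3 = 1 − 0.1200 = 0.8800
  ~A4 = 1 − 0.1600 = 0.8400
  ~A3 | ~A4 = a + b − a·b on (0.8800, 0.8400) = 0.9808
  (A3 & ~A5) | (~A3 | ~A4) = a + b − a·b on (0.0864, 0.9808) = 0.9825
  → value = 0.9825
|1.0000 − 0.9825| = 0.018

0.018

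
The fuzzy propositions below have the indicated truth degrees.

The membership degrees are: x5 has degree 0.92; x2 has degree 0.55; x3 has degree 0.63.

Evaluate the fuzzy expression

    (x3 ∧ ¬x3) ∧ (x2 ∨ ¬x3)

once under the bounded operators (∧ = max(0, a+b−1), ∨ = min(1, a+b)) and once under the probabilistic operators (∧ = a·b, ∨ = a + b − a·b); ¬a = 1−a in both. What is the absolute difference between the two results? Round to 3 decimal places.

0.167

Under bounded:
  ¬x3 = 1 − 0.63 = 0.37
  x3 ∧ ¬x3 = max(0, a+b−1) on (0.63, 0.37) = 0.00
  ¬x3 = 1 − 0.63 = 0.37
  x2 ∨ ¬x3 = min(1, a+b) on (0.55, 0.37) = 0.92
  (x3 ∧ ¬x3) ∧ (x2 ∨ ¬x3) = max(0, a+b−1) on (0.00, 0.92) = 0.00
  → value = 0.0000
Under probabilistic:
  ¬x3 = 1 − 0.6300 = 0.3700
  x3 ∧ ¬x3 = a·b on (0.6300, 0.3700) = 0.2331
  ¬x3 = 1 − 0.6300 = 0.3700
  x2 ∨ ¬x3 = a + b − a·b on (0.5500, 0.3700) = 0.7165
  (x3 ∧ ¬x3) ∧ (x2 ∨ ¬x3) = a·b on (0.2331, 0.7165) = 0.1670
  → value = 0.1670
|0.0000 − 0.1670| = 0.167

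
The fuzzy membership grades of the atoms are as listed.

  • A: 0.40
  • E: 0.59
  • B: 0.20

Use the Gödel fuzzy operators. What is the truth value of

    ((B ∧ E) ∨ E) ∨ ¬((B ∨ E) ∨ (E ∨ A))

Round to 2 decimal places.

B ∧ E = min(a, b) on (0.20, 0.59) = 0.20
(B ∧ E) ∨ E = max(a, b) on (0.20, 0.59) = 0.59
B ∨ E = max(a, b) on (0.20, 0.59) = 0.59
E ∨ A = max(a, b) on (0.59, 0.40) = 0.59
(B ∨ E) ∨ (E ∨ A) = max(a, b) on (0.59, 0.59) = 0.59
¬((B ∨ E) ∨ (E ∨ A)) = 1 − 0.59 = 0.41
((B ∧ E) ∨ E) ∨ ¬((B ∨ E) ∨ (E ∨ A)) = max(a, b) on (0.59, 0.41) = 0.59

0.59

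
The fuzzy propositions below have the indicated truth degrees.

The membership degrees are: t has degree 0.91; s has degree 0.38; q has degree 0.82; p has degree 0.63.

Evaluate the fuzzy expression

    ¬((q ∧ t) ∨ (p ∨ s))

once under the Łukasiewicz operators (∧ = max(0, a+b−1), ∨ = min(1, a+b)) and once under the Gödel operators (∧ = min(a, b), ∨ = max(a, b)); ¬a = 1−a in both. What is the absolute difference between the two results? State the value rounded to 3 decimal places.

0.180

Under Łukasiewicz:
  q ∧ t = max(0, a+b−1) on (0.82, 0.91) = 0.73
  p ∨ s = min(1, a+b) on (0.63, 0.38) = 1.00
  (q ∧ t) ∨ (p ∨ s) = min(1, a+b) on (0.73, 1.00) = 1.00
  ¬((q ∧ t) ∨ (p ∨ s)) = 1 − 1.00 = 0.00
  → value = 0.0000
Under Gödel:
  q ∧ t = min(a, b) on (0.82, 0.91) = 0.82
  p ∨ s = max(a, b) on (0.63, 0.38) = 0.63
  (q ∧ t) ∨ (p ∨ s) = max(a, b) on (0.82, 0.63) = 0.82
  ¬((q ∧ t) ∨ (p ∨ s)) = 1 − 0.82 = 0.18
  → value = 0.1800
|0.0000 − 0.1800| = 0.180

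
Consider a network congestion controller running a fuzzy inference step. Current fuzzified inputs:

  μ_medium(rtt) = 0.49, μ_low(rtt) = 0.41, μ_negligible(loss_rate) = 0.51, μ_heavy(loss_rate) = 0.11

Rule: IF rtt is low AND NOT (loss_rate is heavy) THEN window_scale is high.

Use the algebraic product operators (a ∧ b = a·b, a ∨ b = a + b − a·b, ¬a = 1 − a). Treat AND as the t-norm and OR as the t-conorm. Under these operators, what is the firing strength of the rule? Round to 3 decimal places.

0.365

firing strength: low=0.41, ¬heavy=1−0.11=0.89; AND[a·b] → w = 0.3649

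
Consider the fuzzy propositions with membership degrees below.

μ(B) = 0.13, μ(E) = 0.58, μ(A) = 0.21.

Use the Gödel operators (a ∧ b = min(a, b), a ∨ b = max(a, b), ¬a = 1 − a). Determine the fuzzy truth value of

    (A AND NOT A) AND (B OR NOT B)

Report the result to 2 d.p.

NOT A = 1 − 0.21 = 0.79
A AND NOT A = min(a, b) on (0.21, 0.79) = 0.21
NOT B = 1 − 0.13 = 0.87
B OR NOT B = max(a, b) on (0.13, 0.87) = 0.87
(A AND NOT A) AND (B OR NOT B) = min(a, b) on (0.21, 0.87) = 0.21

0.21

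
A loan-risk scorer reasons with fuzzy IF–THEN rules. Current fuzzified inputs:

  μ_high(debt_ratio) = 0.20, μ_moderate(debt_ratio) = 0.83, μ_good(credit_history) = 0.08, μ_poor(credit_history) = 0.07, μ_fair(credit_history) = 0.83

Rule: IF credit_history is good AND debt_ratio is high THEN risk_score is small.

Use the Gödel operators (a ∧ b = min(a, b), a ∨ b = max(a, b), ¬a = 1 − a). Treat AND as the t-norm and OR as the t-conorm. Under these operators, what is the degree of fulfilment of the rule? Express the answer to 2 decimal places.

0.08

firing strength: good=0.08, high=0.20; AND[min(a, b)] → w = 0.08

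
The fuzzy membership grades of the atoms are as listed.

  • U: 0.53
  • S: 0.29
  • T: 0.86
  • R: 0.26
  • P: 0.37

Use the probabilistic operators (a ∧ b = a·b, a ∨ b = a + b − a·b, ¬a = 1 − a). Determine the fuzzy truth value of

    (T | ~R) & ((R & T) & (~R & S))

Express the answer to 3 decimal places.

~R = 1 − 0.2600 = 0.7400
T | ~R = a + b − a·b on (0.8600, 0.7400) = 0.9636
R & T = a·b on (0.2600, 0.8600) = 0.2236
~R = 1 − 0.2600 = 0.7400
~R & S = a·b on (0.7400, 0.2900) = 0.2146
(R & T) & (~R & S) = a·b on (0.2236, 0.2146) = 0.0480
(T | ~R) & ((R & T) & (~R & S)) = a·b on (0.9636, 0.0480) = 0.0462

0.046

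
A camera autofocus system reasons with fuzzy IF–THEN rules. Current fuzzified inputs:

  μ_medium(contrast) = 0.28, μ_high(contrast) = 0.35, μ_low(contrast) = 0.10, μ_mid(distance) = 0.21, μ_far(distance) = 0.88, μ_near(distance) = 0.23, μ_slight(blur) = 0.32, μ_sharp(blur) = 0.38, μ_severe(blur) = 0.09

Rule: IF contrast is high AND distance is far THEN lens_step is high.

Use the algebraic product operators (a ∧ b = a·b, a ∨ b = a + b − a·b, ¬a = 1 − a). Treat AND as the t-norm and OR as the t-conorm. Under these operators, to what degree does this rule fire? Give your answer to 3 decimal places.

firing strength: high=0.35, far=0.88; AND[a·b] → w = 0.3080

0.308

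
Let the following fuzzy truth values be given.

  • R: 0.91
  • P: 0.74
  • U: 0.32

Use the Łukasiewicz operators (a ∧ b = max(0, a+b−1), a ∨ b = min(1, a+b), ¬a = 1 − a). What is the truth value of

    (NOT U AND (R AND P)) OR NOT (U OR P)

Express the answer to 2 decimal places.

0.33

NOT U = 1 − 0.32 = 0.68
R AND P = max(0, a+b−1) on (0.91, 0.74) = 0.65
NOT U AND (R AND P) = max(0, a+b−1) on (0.68, 0.65) = 0.33
U OR P = min(1, a+b) on (0.32, 0.74) = 1.00
NOT (U OR P) = 1 − 1.00 = 0.00
(NOT U AND (R AND P)) OR NOT (U OR P) = min(1, a+b) on (0.33, 0.00) = 0.33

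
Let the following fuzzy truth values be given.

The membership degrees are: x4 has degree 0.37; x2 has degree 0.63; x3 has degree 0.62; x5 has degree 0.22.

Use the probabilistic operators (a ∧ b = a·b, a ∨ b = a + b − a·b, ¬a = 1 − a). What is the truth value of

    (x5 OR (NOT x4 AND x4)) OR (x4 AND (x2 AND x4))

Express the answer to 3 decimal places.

NOT x4 = 1 − 0.3700 = 0.6300
NOT x4 AND x4 = a·b on (0.6300, 0.3700) = 0.2331
x5 OR (NOT x4 AND x4) = a + b − a·b on (0.2200, 0.2331) = 0.4018
x2 AND x4 = a·b on (0.6300, 0.3700) = 0.2331
x4 AND (x2 AND x4) = a·b on (0.3700, 0.2331) = 0.0862
(x5 OR (NOT x4 AND x4)) OR (x4 AND (x2 AND x4)) = a + b − a·b on (0.4018, 0.0862) = 0.4534

0.453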